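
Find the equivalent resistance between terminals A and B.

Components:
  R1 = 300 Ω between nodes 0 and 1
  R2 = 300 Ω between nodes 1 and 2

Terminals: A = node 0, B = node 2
Reduce the network between node 0 (A) and node 2 (B) by series/parallel combination:
  Rs1 = R1 + R2 (series, joined only at node 1) = 300 + 300 = 600 Ω
R_eq = 600 Ω

Final answer: 600 Ω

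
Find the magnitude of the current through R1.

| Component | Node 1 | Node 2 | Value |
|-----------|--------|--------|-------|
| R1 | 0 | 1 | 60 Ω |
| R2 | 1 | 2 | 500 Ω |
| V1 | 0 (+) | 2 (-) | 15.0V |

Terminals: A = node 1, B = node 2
Nodal analysis, taking node 2 as the 0 V reference.
Source V1 fixes V_0 = 15 V.
KCL at each unknown node (sum of currents leaving = 0; resistances in Ω):
  Node 1: (V_1 - 15)/60 + (V_1 - 0)/500 = 0
Collecting terms: 0.01867 × V_1 = 0.25  =>  V_1 = 13.39 V
I_R1 = (V_0 - V_1)/R1 = (15 - 13.39)/60 = 0.02679 A
|I_R1| = 0.02679 A

Final answer: |I_R1| = 0.02679 A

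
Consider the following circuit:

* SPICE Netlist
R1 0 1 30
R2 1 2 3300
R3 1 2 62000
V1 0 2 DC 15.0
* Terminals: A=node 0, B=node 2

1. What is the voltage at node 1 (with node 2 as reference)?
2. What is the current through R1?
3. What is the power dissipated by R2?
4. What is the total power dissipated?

Nodal analysis, taking node 2 as the 0 V reference.
Source V1 fixes V_0 = 15 V.
KCL at each unknown node (sum of currents leaving = 0; resistances in Ω):
  Node 1: (V_1 - 15)/30 + (V_1 - 0)/3300 + (V_1 - 0)/62000 = 0
Collecting terms: 0.03365 × V_1 = 0.5  =>  V_1 = 14.86 V
Part 1:
  Read off the nodal solution: V_1 = 14.86 V
Part 2:
  I_R1 = (V_0 - V_1)/R1 = (15 - 14.86)/30 = 0.004742 A
  Magnitude: I_R1 = 0.004742 A
Part 3:
  I_R2 = (V_1 - V_2)/R2 = (14.86 - 0)/3300 = 0.004502 A
  P_R2 = I_R2² × R2 = (0.004502)² × 3300 = 0.06689 W
Part 4:
  Power in each resistor, P = (ΔV)²/R:
    P_R1 = (15 - 14.86)²/30 = 0.0006746 W
    P_R2 = (14.86 - 0)²/3300 = 0.06689 W
    P_R3 = (14.86 - 0)²/62000 = 0.003561 W
  P_total = P_R1 + P_R2 + P_R3 = 0.07113 W

Final answers:
1. V_1 = 14.86 V
2. I_R1 = 0.004742 A
3. P_R2 = 0.06689 W
4. P_total = 0.07113 W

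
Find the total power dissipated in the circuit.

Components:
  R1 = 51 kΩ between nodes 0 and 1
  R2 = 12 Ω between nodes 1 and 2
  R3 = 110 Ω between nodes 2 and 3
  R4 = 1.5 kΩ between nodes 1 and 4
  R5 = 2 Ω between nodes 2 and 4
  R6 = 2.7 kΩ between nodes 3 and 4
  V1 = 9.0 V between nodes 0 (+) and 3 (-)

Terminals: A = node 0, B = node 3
Nodal analysis, taking node 3 as the 0 V reference.
Source V1 fixes V_0 = 9 V.
KCL at each unknown node (sum of currents leaving = 0; resistances in Ω):
  Node 1: (V_1 - 9)/51000 + (V_1 - V_2)/12 + (V_1 - V_4)/1500 = 0
  Node 2: (V_2 - V_1)/12 + (V_2 - 0)/110 + (V_2 - V_4)/2 = 0
  Node 4: (V_4 - V_1)/1500 + (V_4 - V_2)/2 + (V_4 - 0)/2700 = 0
Collecting terms (coefficients in siemens):
  0.08402·V_1 - 0.08333·V_2 - 0.0006667·V_4 = 0.0001765
  0.5924·V_2 - 0.08333·V_1 - 0.5·V_4 = 0
  0.501·V_4 - 0.0006667·V_1 - 0.5·V_2 = 0
Solving these 3 simultaneous equations (Gaussian elimination) gives:
  V_1 = 0.02071 V, V_2 = 0.01861 V, V_4 = 0.0186 V
Power in each resistor, P = (ΔV)²/R:
  P_R1 = (9 - 0.02071)²/51000 = 0.001581 W
  P_R2 = (0.02071 - 0.01861)²/12 = 0.0000003661 W
  P_R3 = (0.01861 - 0)²/110 = 0.000003148 W
  P_R4 = (0.02071 - 0.0186)²/1500 = 0.000000002959 W
  P_R5 = (0.01861 - 0.0186)²/2 = 0.00000000006014 W
  P_R6 = (0 - 0.0186)²/2700 = 0.0000001281 W
P_total = P_R1 + P_R2 + P_R3 + P_R4 + P_R5 + P_R6 = 0.001585 W

Final answer: 0.001585 W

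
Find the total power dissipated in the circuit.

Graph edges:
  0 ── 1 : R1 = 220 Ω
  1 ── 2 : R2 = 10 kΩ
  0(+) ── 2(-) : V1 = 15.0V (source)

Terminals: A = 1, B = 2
Nodal analysis, taking node 2 as the 0 V reference.
Source V1 fixes V_0 = 15 V.
KCL at each unknown node (sum of currents leaving = 0; resistances in Ω):
  Node 1: (V_1 - 15)/220 + (V_1 - 0)/10000 = 0
Collecting terms: 0.004645 × V_1 = 0.06818  =>  V_1 = 14.68 V
Power in each resistor, P = (ΔV)²/R:
  P_R1 = (15 - 14.68)²/220 = 0.0004739 W
  P_R2 = (14.68 - 0)²/10000 = 0.02154 W
P_total = P_R1 + P_R2 = 0.02202 W

Final answer: 0.02202 W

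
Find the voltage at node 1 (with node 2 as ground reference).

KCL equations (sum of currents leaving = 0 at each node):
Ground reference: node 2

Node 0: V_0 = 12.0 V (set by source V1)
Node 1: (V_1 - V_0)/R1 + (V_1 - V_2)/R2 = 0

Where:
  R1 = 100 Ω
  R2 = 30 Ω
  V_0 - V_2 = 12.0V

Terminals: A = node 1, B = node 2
Nodal analysis, taking node 2 as the 0 V reference.
Source V1 fixes V_0 = 12 V.
KCL at each unknown node (sum of currents leaving = 0; resistances in Ω):
  Node 1: (V_1 - 12)/100 + (V_1 - 0)/30 = 0
Collecting terms: 0.04333 × V_1 = 0.12  =>  V_1 = 2.769 V
The requested potential is V_1 = 2.769 V.

Final answer: V_1 = 2.769 V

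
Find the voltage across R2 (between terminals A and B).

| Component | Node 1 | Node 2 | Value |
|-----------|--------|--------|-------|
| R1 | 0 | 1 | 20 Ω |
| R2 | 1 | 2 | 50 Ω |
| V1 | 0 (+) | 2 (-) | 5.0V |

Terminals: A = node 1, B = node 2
R1 and R2 are in series across V1 (node 0 → node 1 → node 2), and the output A–B is taken across R2, so this is a voltage divider.
Series current: I = V1/(R1 + R2) = 5/(20 + 50) = 5/70 = 0.07143 A
V_R2 = I × R2 = V1 × R2/(R1 + R2) = 5 × 50/70 = 3.571 V

Final answer: 3.571 V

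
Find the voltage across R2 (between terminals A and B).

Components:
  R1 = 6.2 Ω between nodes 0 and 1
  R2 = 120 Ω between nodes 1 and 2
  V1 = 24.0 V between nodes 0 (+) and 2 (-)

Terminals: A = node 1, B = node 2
R1 and R2 are in series across V1 (node 0 → node 1 → node 2), and the output A–B is taken across R2, so this is a voltage divider.
Series current: I = V1/(R1 + R2) = 24/(6.2 + 120) = 24/126.2 = 0.1902 A
V_R2 = I × R2 = V1 × R2/(R1 + R2) = 24 × 120/126.2 = 22.82 V

Final answer: 22.82 V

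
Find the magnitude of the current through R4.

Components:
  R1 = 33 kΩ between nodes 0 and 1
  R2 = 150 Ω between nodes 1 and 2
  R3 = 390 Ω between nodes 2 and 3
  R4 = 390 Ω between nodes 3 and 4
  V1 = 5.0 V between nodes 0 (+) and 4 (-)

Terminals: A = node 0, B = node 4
Nodal analysis, taking node 4 as the 0 V reference.
Source V1 fixes V_0 = 5 V.
KCL at each unknown node (sum of currents leaving = 0; resistances in Ω):
  Node 1: (V_1 - 5)/33000 + (V_1 - V_2)/150 = 0
  Node 2: (V_2 - V_1)/150 + (V_2 - V_3)/390 = 0
  Node 3: (V_3 - V_2)/390 + (V_3 - 0)/390 = 0
Collecting terms (coefficients in siemens):
  0.006697·V_1 - 0.006667·V_2 = 0.0001515
  0.009231·V_2 - 0.006667·V_1 - 0.002564·V_3 = 0
  0.005128·V_3 - 0.002564·V_2 = 0
Solving these 3 simultaneous equations (Gaussian elimination) gives:
  V_1 = 0.137 V, V_2 = 0.1149 V, V_3 = 0.05747 V
I_R4 = (V_3 - V_4)/R4 = (0.05747 - 0)/390 = 0.0001474 A
|I_R4| = 0.0001474 A

Final answer: |I_R4| = 0.0001474 A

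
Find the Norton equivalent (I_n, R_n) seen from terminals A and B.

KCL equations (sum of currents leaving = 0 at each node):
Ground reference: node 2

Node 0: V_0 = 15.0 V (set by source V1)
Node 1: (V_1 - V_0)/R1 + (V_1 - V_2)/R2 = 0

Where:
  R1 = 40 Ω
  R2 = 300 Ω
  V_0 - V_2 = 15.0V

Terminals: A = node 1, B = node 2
Find the Thévenin equivalent first; then I_n = V_th/R_th and R_n = R_th.
Step 1 — V_th is the open-circuit voltage V_A - V_B (nothing connected across the terminals).
Nodal analysis, taking node 2 as the 0 V reference.
Source V1 fixes V_0 = 15 V.
KCL at each unknown node (sum of currents leaving = 0; resistances in Ω):
  Node 1: (V_1 - 15)/40 + (V_1 - 0)/300 = 0
Collecting terms: 0.02833 × V_1 = 0.375  =>  V_1 = 13.24 V
V_th = V_1 - V_2 = 13.24 - 0 = 13.24 V
Step 2 — R_th: zero the source — replace V1 by a short circuit (node 2 merges into node 0) — and find the resistance seen between A (node 1) and B (node 0).
Reduce the network between node 1 (A) and node 0 (B) by series/parallel combination:
  Rp1 = R1 ‖ R2 (parallel, both between nodes 0 and 1) = 1/(1/40 + 1/300) = 35.29 Ω
R_th = 35.29 Ω
I_n = V_th/R_th = 13.24/35.29 = 0.375 A, and R_n = R_th = 35.29 Ω

Final answer: I_n = 0.375 A, R_n = 35.29 Ω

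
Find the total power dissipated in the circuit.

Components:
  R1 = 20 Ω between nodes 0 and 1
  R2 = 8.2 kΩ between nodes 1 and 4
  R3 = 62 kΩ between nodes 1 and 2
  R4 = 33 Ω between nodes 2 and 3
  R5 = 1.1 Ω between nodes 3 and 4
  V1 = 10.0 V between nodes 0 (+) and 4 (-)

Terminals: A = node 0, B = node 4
Nodal analysis, taking node 4 as the 0 V reference.
Source V1 fixes V_0 = 10 V.
KCL at each unknown node (sum of currents leaving = 0; resistances in Ω):
  Node 1: (V_1 - 10)/20 + (V_1 - 0)/8200 + (V_1 - V_2)/62000 = 0
  Node 2: (V_2 - V_1)/62000 + (V_2 - V_3)/33 = 0
  Node 3: (V_3 - V_2)/33 + (V_3 - 0)/1.1 = 0
Collecting terms (coefficients in siemens):
  0.05014·V_1 - 0.00001613·V_2 = 0.5
  0.03032·V_2 - 0.00001613·V_1 - 0.0303·V_3 = 0
  0.9394·V_3 - 0.0303·V_2 = 0
Solving these 3 simultaneous equations (Gaussian elimination) gives:
  V_1 = 9.972 V, V_2 = 0.005482 V, V_3 = 0.0001768 V
Power in each resistor, P = (ΔV)²/R:
  P_R1 = (10 - 9.972)²/20 = 0.00003792 W
  P_R2 = (9.972 - 0)²/8200 = 0.01213 W
  P_R3 = (9.972 - 0.005482)²/62000 = 0.001602 W
  P_R4 = (0.005482 - 0.0001768)²/33 = 0.0000008528 W
  P_R5 = (0.0001768 - 0)²/1.1 = 0.00000002843 W
P_total = P_R1 + P_R2 + P_R3 + P_R4 + P_R5 = 0.01377 W

Final answer: 0.01377 W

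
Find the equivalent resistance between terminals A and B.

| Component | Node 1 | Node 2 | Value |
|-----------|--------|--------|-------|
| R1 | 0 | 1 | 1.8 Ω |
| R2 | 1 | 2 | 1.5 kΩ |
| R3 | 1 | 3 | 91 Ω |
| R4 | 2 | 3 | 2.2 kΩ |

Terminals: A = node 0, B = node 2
Reduce the network between node 0 (A) and node 2 (B) by series/parallel combination:
  Rs1 = R3 + R4 (series, joined only at node 3) = 91 + 2200 = 2291 Ω
  Rp1 = R2 ‖ Rs1 (parallel, both between nodes 1 and 2) = 1/(1/1500 + 1/2291) = 906.5 Ω
  Rs2 = R1 + Rp1 (series, joined only at node 1) = 1.8 + 906.5 = 908.3 Ω
R_eq = 908.3 Ω

Final answer: 908.3 Ω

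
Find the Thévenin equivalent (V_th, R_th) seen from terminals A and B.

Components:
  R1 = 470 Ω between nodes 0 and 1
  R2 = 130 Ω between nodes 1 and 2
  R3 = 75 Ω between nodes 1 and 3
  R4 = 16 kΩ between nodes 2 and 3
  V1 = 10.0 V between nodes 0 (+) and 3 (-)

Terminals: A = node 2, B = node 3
Step 1 — V_th is the open-circuit voltage V_A - V_B (nothing connected across the terminals).
Nodal analysis, taking node 3 as the 0 V reference.
Source V1 fixes V_0 = 10 V.
KCL at each unknown node (sum of currents leaving = 0; resistances in Ω):
  Node 1: (V_1 - 10)/470 + (V_1 - V_2)/130 + (V_1 - 0)/75 = 0
  Node 2: (V_2 - V_1)/130 + (V_2 - 0)/16000 = 0
Collecting terms (coefficients in siemens):
  0.02315·V_1 - 0.007692·V_2 = 0.02128
  0.007755·V_2 - 0.007692·V_1 = 0
Determinant D = (0.02315)(0.007755) - (-0.007692)(-0.007692) = 0.0001204
V_1 = [(0.02128)(0.007755) - (-0.007692)(0)]/D = 1.371 V
V_2 = [(0.02315)(0) - (0.02128)(-0.007692)]/D = 1.36 V
V_th = V_2 - V_3 = 1.36 - 0 = 1.36 V
Step 2 — R_th: zero the source — replace V1 by a short circuit (node 3 merges into node 0) — and find the resistance seen between A (node 2) and B (node 0).
Reduce the network between node 2 (A) and node 0 (B) by series/parallel combination:
  Rp1 = R1 ‖ R3 (parallel, both between nodes 0 and 1) = 1/(1/470 + 1/75) = 64.68 Ω
  Rs1 = R2 + Rp1 (series, joined only at node 1) = 130 + 64.68 = 194.7 Ω
  Rp2 = R4 ‖ Rs1 (parallel, both between nodes 0 and 2) = 1/(1/16000 + 1/194.7) = 192.3 Ω
R_th = 192.3 Ω

Final answer: V_th = 1.36 V, R_th = 192.3 Ω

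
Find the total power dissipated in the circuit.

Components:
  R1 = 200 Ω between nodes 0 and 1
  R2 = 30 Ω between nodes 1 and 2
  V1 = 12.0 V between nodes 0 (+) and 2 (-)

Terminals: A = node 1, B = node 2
Nodal analysis, taking node 2 as the 0 V reference.
Source V1 fixes V_0 = 12 V.
KCL at each unknown node (sum of currents leaving = 0; resistances in Ω):
  Node 1: (V_1 - 12)/200 + (V_1 - 0)/30 = 0
Collecting terms: 0.03833 × V_1 = 0.06  =>  V_1 = 1.565 V
Power in each resistor, P = (ΔV)²/R:
  P_R1 = (12 - 1.565)²/200 = 0.5444 W
  P_R2 = (1.565 - 0)²/30 = 0.08166 W
P_total = P_R1 + P_R2 = 0.6261 W

Final answer: 0.6261 W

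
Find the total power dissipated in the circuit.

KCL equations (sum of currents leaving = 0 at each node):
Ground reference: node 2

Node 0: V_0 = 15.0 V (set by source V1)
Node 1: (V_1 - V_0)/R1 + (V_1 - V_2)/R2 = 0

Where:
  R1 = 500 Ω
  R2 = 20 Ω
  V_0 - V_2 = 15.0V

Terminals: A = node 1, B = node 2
Nodal analysis, taking node 2 as the 0 V reference.
Source V1 fixes V_0 = 15 V.
KCL at each unknown node (sum of currents leaving = 0; resistances in Ω):
  Node 1: (V_1 - 15)/500 + (V_1 - 0)/20 = 0
Collecting terms: 0.052 × V_1 = 0.03  =>  V_1 = 0.5769 V
Power in each resistor, P = (ΔV)²/R:
  P_R1 = (15 - 0.5769)²/500 = 0.4161 W
  P_R2 = (0.5769 - 0)²/20 = 0.01664 W
P_total = P_R1 + P_R2 = 0.4327 W

Final answer: 0.4327 W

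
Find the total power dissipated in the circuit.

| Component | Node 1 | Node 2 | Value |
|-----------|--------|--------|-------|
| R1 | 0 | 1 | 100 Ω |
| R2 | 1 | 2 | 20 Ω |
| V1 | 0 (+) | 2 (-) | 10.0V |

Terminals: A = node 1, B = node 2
Nodal analysis, taking node 2 as the 0 V reference.
Source V1 fixes V_0 = 10 V.
KCL at each unknown node (sum of currents leaving = 0; resistances in Ω):
  Node 1: (V_1 - 10)/100 + (V_1 - 0)/20 = 0
Collecting terms: 0.06 × V_1 = 0.1  =>  V_1 = 1.667 V
Power in each resistor, P = (ΔV)²/R:
  P_R1 = (10 - 1.667)²/100 = 0.6944 W
  P_R2 = (1.667 - 0)²/20 = 0.1389 W
P_total = P_R1 + P_R2 = 0.8333 W

Final answer: 0.8333 W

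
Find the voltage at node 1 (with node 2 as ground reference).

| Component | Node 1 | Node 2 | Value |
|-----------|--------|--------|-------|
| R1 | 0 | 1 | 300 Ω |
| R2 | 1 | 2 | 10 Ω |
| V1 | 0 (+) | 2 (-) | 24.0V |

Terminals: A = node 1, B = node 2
Nodal analysis, taking node 2 as the 0 V reference.
Source V1 fixes V_0 = 24 V.
KCL at each unknown node (sum of currents leaving = 0; resistances in Ω):
  Node 1: (V_1 - 24)/300 + (V_1 - 0)/10 = 0
Collecting terms: 0.1033 × V_1 = 0.08  =>  V_1 = 0.7742 V
The requested potential is V_1 = 0.7742 V.

Final answer: V_1 = 0.7742 V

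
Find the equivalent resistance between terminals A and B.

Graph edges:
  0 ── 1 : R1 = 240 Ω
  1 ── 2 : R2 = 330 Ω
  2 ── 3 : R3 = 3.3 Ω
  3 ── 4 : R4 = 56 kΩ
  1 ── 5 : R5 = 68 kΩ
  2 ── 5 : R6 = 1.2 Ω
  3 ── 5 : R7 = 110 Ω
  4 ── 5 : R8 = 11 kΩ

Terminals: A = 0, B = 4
The network is not a plain series/parallel combination. Inject a 1 A test current into terminal A (node 0) and return it from terminal B (node 4); then R_eq = V_A / (1 A).
Nodal analysis, taking node 4 as the 0 V reference.
Current source I_test pushes 1 A into node 0 and draws it out of node 4.
KCL at each unknown node (sum of currents leaving = 0; resistances in Ω):
  Node 0: (V_0 - V_1)/240 - 1 = 0
  Node 1: (V_1 - V_0)/240 + (V_1 - V_2)/330 + (V_1 - V_5)/68000 = 0
  Node 2: (V_2 - V_1)/330 + (V_2 - V_3)/3.3 + (V_2 - V_5)/1.2 = 0
  Node 3: (V_3 - V_2)/3.3 + (V_3 - 0)/56000 + (V_3 - V_5)/110 = 0
  Node 5: (V_5 - V_1)/68000 + (V_5 - V_2)/1.2 + (V_5 - V_3)/110 + (V_5 - 0)/11000 = 0
Collecting terms (coefficients in siemens):
  0.004167·V_0 - 0.004167·V_1 = 1
  0.007212·V_1 - 0.004167·V_0 - 0.00303·V_2 - 0.00001471·V_5 = 0
  1.139·V_2 - 0.00303·V_1 - 0.303·V_3 - 0.8333·V_5 = 0
  0.3121·V_3 - 0.303·V_2 - 0.009091·V_5 = 0
  0.8425·V_5 - 0.00001471·V_1 - 0.8333·V_2 - 0.009091·V_3 = 0
Solving these 5 simultaneous equations (Gaussian elimination) gives:
  V_0 = 9763 V, V_1 = 9523 V, V_2 = 9195 V, V_3 = 9194 V
  V_5 = 9194 V
R_eq = V_0 / 1 A = 9763 Ω = 9.763 kΩ

Final answer: 9.763 kΩ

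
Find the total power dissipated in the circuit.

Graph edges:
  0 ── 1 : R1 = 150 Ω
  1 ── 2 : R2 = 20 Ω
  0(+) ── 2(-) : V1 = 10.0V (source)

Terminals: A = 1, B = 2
Nodal analysis, taking node 2 as the 0 V reference.
Source V1 fixes V_0 = 10 V.
KCL at each unknown node (sum of currents leaving = 0; resistances in Ω):
  Node 1: (V_1 - 10)/150 + (V_1 - 0)/20 = 0
Collecting terms: 0.05667 × V_1 = 0.06667  =>  V_1 = 1.176 V
Power in each resistor, P = (ΔV)²/R:
  P_R1 = (10 - 1.176)²/150 = 0.519 W
  P_R2 = (1.176 - 0)²/20 = 0.0692 W
P_total = P_R1 + P_R2 = 0.5882 W

Final answer: 0.5882 W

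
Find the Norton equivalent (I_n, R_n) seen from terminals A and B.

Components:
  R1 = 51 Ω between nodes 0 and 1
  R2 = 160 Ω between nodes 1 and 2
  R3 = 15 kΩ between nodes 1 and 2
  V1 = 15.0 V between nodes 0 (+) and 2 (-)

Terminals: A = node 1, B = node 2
Find the Thévenin equivalent first; then I_n = V_th/R_th and R_n = R_th.
Step 1 — V_th is the open-circuit voltage V_A - V_B (nothing connected across the terminals).
Nodal analysis, taking node 2 as the 0 V reference.
Source V1 fixes V_0 = 15 V.
KCL at each unknown node (sum of currents leaving = 0; resistances in Ω):
  Node 1: (V_1 - 15)/51 + (V_1 - 0)/160 + (V_1 - 0)/15000 = 0
Collecting terms: 0.02592 × V_1 = 0.2941  =>  V_1 = 11.35 V
V_th = V_1 - V_2 = 11.35 - 0 = 11.35 V
Step 2 — R_th: zero the source — replace V1 by a short circuit (node 2 merges into node 0) — and find the resistance seen between A (node 1) and B (node 0).
Reduce the network between node 1 (A) and node 0 (B) by series/parallel combination:
  Rp1 = R1 ‖ R2 ‖ R3 (parallel, all between nodes 0 and 1) = 1/(1/51 + 1/160 + 1/15000) = 38.57 Ω
R_th = 38.57 Ω
I_n = V_th/R_th = 11.35/38.57 = 0.2941 A, and R_n = R_th = 38.57 Ω

Final answer: I_n = 0.2941 A, R_n = 38.57 Ω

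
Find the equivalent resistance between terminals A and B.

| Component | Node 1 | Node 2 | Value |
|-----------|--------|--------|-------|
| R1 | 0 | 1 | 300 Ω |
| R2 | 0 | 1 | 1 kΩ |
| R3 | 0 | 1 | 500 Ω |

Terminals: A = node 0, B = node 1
Reduce the network between node 0 (A) and node 1 (B) by series/parallel combination:
  Rp1 = R1 ‖ R2 ‖ R3 (parallel, all between nodes 0 and 1) = 1/(1/300 + 1/1000 + 1/500) = 157.9 Ω
R_eq = 157.9 Ω

Final answer: 157.9 Ω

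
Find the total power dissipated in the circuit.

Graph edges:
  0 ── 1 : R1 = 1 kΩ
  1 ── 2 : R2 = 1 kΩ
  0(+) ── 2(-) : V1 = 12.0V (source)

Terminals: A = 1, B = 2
Nodal analysis, taking node 2 as the 0 V reference.
Source V1 fixes V_0 = 12 V.
KCL at each unknown node (sum of currents leaving = 0; resistances in Ω):
  Node 1: (V_1 - 12)/1000 + (V_1 - 0)/1000 = 0
Collecting terms: 0.002 × V_1 = 0.012  =>  V_1 = 6 V
Power in each resistor, P = (ΔV)²/R:
  P_R1 = (12 - 6)²/1000 = 0.036 W
  P_R2 = (6 - 0)²/1000 = 0.036 W
P_total = P_R1 + P_R2 = 0.072 W

Final answer: 0.072 W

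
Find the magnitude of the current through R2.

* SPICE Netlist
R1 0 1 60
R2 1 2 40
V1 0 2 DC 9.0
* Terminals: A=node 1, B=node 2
Nodal analysis, taking node 2 as the 0 V reference.
Source V1 fixes V_0 = 9 V.
KCL at each unknown node (sum of currents leaving = 0; resistances in Ω):
  Node 1: (V_1 - 9)/60 + (V_1 - 0)/40 = 0
Collecting terms: 0.04167 × V_1 = 0.15  =>  V_1 = 3.6 V
I_R2 = (V_1 - V_2)/R2 = (3.6 - 0)/40 = 0.09 A
|I_R2| = 0.09 A

Final answer: |I_R2| = 0.09 A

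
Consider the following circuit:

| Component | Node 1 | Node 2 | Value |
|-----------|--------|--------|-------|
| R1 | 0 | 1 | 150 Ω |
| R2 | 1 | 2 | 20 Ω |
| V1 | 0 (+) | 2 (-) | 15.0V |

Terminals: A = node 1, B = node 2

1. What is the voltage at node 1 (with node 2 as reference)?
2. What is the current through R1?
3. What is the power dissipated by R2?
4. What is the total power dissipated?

Nodal analysis, taking node 2 as the 0 V reference.
Source V1 fixes V_0 = 15 V.
KCL at each unknown node (sum of currents leaving = 0; resistances in Ω):
  Node 1: (V_1 - 15)/150 + (V_1 - 0)/20 = 0
Collecting terms: 0.05667 × V_1 = 0.1  =>  V_1 = 1.765 V
Part 1:
  Read off the nodal solution: V_1 = 1.765 V
Part 2:
  I_R1 = (V_0 - V_1)/R1 = (15 - 1.765)/150 = 0.08824 A
  Magnitude: I_R1 = 0.08824 A
Part 3:
  I_R2 = (V_1 - V_2)/R2 = (1.765 - 0)/20 = 0.08824 A
  P_R2 = I_R2² × R2 = (0.08824)² × 20 = 0.1557 W
Part 4:
  Power in each resistor, P = (ΔV)²/R:
    P_R1 = (15 - 1.765)²/150 = 1.168 W
    P_R2 = (1.765 - 0)²/20 = 0.1557 W
  P_total = P_R1 + P_R2 = 1.324 W

Final answers:
1. V_1 = 1.765 V
2. I_R1 = 0.08824 A
3. P_R2 = 0.1557 W
4. P_total = 1.324 W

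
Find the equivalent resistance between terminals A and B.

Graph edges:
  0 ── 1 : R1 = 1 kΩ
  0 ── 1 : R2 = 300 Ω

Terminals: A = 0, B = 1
Reduce the network between node 0 (A) and node 1 (B) by series/parallel combination:
  Rp1 = R1 ‖ R2 (parallel, both between nodes 0 and 1) = 1/(1/1000 + 1/300) = 230.8 Ω
R_eq = 230.8 Ω

Final answer: 230.8 Ω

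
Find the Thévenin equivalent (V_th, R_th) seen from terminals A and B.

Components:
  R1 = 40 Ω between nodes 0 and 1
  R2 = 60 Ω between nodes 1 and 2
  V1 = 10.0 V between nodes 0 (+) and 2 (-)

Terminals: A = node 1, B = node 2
Step 1 — V_th is the open-circuit voltage V_A - V_B (nothing connected across the terminals).
Nodal analysis, taking node 2 as the 0 V reference.
Source V1 fixes V_0 = 10 V.
KCL at each unknown node (sum of currents leaving = 0; resistances in Ω):
  Node 1: (V_1 - 10)/40 + (V_1 - 0)/60 = 0
Collecting terms: 0.04167 × V_1 = 0.25  =>  V_1 = 6 V
V_th = V_1 - V_2 = 6 - 0 = 6 V
Step 2 — R_th: zero the source — replace V1 by a short circuit (node 2 merges into node 0) — and find the resistance seen between A (node 1) and B (node 0).
Reduce the network between node 1 (A) and node 0 (B) by series/parallel combination:
  Rp1 = R1 ‖ R2 (parallel, both between nodes 0 and 1) = 1/(1/40 + 1/60) = 24 Ω
R_th = 24 Ω

Final answer: V_th = 6 V, R_th = 24 Ω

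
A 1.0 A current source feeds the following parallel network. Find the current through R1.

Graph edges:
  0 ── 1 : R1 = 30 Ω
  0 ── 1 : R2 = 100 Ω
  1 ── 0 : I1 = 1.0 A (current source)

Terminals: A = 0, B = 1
All resistors sit directly between nodes 0 and 1, so they are in parallel and share one voltage V; the full source current 1 A splits among them.
1/R_par = 1/30 + 1/100 = 0.04333 S  =>  R_par = 23.08 Ω
V = I × R_par = 1 × 23.08 = 23.08 V
I_R1 = V/R1 = 23.08/30 = 0.7692 A

Final answer: 0.7692 A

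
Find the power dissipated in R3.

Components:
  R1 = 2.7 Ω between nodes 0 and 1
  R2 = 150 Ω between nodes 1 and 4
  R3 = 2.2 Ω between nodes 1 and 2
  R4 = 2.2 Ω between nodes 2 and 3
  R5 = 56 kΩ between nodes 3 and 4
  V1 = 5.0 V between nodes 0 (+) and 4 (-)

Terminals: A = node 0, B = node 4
Nodal analysis, taking node 4 as the 0 V reference.
Source V1 fixes V_0 = 5 V.
KCL at each unknown node (sum of currents leaving = 0; resistances in Ω):
  Node 1: (V_1 - 5)/2.7 + (V_1 - 0)/150 + (V_1 - V_2)/2.2 = 0
  Node 2: (V_2 - V_1)/2.2 + (V_2 - V_3)/2.2 = 0
  Node 3: (V_3 - V_2)/2.2 + (V_3 - 0)/56000 = 0
Collecting terms (coefficients in siemens):
  0.8316·V_1 - 0.4545·V_2 = 1.852
  0.9091·V_2 - 0.4545·V_1 - 0.4545·V_3 = 0
  0.4546·V_3 - 0.4545·V_2 = 0
Solving these 3 simultaneous equations (Gaussian elimination) gives:
  V_1 = 4.911 V, V_2 = 4.911 V, V_3 = 4.911 V
I_R3 = (V_1 - V_2)/R3 = (4.911 - 4.911)/2.2 = 0.0000877 A
P_R3 = I_R3² × R3 = (0.0000877)² × 2.2 = 0.00000001692 W

Final answer: 1.692e-08 W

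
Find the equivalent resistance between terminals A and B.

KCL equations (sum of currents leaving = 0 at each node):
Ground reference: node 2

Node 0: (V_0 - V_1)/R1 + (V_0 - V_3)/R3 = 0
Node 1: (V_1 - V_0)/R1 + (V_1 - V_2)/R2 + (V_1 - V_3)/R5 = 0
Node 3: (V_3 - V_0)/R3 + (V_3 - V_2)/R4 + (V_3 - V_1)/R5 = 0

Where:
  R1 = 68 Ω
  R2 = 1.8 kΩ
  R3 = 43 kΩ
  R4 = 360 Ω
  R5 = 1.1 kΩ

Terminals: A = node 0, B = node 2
The network is not a plain series/parallel combination. Inject a 1 A test current into terminal A (node 0) and return it from terminal B (node 2); then R_eq = V_A / (1 A).
Nodal analysis, taking node 2 as the 0 V reference.
Current source I_test pushes 1 A into node 0 and draws it out of node 2.
KCL at each unknown node (sum of currents leaving = 0; resistances in Ω):
  Node 0: (V_0 - V_1)/68 + (V_0 - V_3)/43000 - 1 = 0
  Node 1: (V_1 - V_0)/68 + (V_1 - 0)/1800 + (V_1 - V_3)/1100 = 0
  Node 3: (V_3 - V_0)/43000 + (V_3 - V_1)/1100 + (V_3 - 0)/360 = 0
Collecting terms (coefficients in siemens):
  0.01473·V_0 - 0.01471·V_1 - 0.00002326·V_3 = 1
  0.01617·V_1 - 0.01471·V_0 - 0.0009091·V_3 = 0
  0.00371·V_3 - 0.00002326·V_0 - 0.0009091·V_1 = 0
Solving these 3 simultaneous equations (Gaussian elimination) gives:
  V_0 = 863.7 V, V_1 = 796.8 V, V_3 = 200.6 V
R_eq = V_0 / 1 A = 863.7 Ω

Final answer: 863.7 Ω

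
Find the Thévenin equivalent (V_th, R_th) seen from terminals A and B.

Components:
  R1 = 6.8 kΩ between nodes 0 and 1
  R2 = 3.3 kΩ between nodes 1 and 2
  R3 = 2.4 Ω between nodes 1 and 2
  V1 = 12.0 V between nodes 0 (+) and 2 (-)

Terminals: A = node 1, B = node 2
Step 1 — V_th is the open-circuit voltage V_A - V_B (nothing connected across the terminals).
Nodal analysis, taking node 2 as the 0 V reference.
Source V1 fixes V_0 = 12 V.
KCL at each unknown node (sum of currents leaving = 0; resistances in Ω):
  Node 1: (V_1 - 12)/6800 + (V_1 - 0)/3300 + (V_1 - 0)/2.4 = 0
Collecting terms: 0.4171 × V_1 = 0.001765  =>  V_1 = 0.004231 V
V_th = V_1 - V_2 = 0.004231 - 0 = 0.004231 V
Step 2 — R_th: zero the source — replace V1 by a short circuit (node 2 merges into node 0) — and find the resistance seen between A (node 1) and B (node 0).
Reduce the network between node 1 (A) and node 0 (B) by series/parallel combination:
  Rp1 = R1 ‖ R2 ‖ R3 (parallel, all between nodes 0 and 1) = 1/(1/6800 + 1/3300 + 1/2.4) = 2.397 Ω
R_th = 2.397 Ω

Final answer: V_th = 0.004231 V, R_th = 2.397 Ω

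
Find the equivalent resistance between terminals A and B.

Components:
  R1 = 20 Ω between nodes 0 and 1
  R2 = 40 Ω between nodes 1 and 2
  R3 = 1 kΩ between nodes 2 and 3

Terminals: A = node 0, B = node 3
Reduce the network between node 0 (A) and node 3 (B) by series/parallel combination:
  Rs1 = R1 + R2 (series, joined only at node 1) = 20 + 40 = 60 Ω
  Rs2 = R3 + Rs1 (series, joined only at node 2) = 1000 + 60 = 1060 Ω
R_eq = 1.06 kΩ

Final answer: 1.06 kΩ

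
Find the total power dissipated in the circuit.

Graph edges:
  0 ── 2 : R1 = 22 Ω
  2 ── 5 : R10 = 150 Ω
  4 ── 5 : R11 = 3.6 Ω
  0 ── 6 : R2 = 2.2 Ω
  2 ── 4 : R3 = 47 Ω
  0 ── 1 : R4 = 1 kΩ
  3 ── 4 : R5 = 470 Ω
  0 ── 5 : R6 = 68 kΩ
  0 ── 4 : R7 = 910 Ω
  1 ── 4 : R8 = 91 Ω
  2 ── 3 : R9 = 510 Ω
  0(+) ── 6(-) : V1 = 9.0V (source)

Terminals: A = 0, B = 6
Nodal analysis, taking node 6 as the 0 V reference.
Source V1 fixes V_0 = 9 V.
KCL at each unknown node (sum of currents leaving = 0; resistances in Ω):
  Node 1: (V_1 - 9)/1000 + (V_1 - V_4)/91 = 0
  Node 2: (V_2 - 9)/22 + (V_2 - V_4)/47 + (V_2 - V_3)/510 + (V_2 - V_5)/150 = 0
  Node 3: (V_3 - V_4)/470 + (V_3 - V_2)/510 = 0
  Node 4: (V_4 - V_2)/47 + (V_4 - V_3)/470 + (V_4 - 9)/910 + (V_4 - V_1)/91 + (V_4 - V_5)/3.6 = 0
  Node 5: (V_5 - 9)/68000 + (V_5 - V_2)/150 + (V_5 - V_4)/3.6 = 0
Collecting terms (coefficients in siemens):
  0.01199·V_1 - 0.01099·V_4 = 0.009
  0.07536·V_2 - 0.001961·V_3 - 0.02128·V_4 - 0.006667·V_5 = 0.4091
  0.004088·V_3 - 0.001961·V_2 - 0.002128·V_4 = 0
  0.3133·V_4 - 0.01099·V_1 - 0.02128·V_2 - 0.002128·V_3 - 0.2778·V_5 = 0.00989
  0.2845·V_5 - 0.006667·V_2 - 0.2778·V_4 = 0.0001324
Solving these 5 simultaneous equations (Gaussian elimination) gives:
  V_1 = 9 V, V_2 = 9 V, V_3 = 9 V, V_4 = 9 V
  V_5 = 9 V
Power in each resistor, P = (ΔV)²/R:
  P_R1 = (9 - 9)²/22 = 0 W
  P_R2 = (9 - 0)²/2.2 = 36.82 W
  P_R3 = (9 - 9)²/47 = 0 W
  P_R4 = (9 - 9)²/1000 = 0 W
  P_R5 = (9 - 9)²/470 = 0 W
  P_R6 = (9 - 9)²/68000 = 0 W
  P_R7 = (9 - 9)²/910 = 0 W
  P_R8 = (9 - 9)²/91 = 0 W
  P_R9 = (9 - 9)²/510 = 0 W
  P_R10 = (9 - 9)²/150 = 0 W
  P_R11 = (9 - 9)²/3.6 = 0 W
P_total = P_R1 + P_R2 + P_R3 + P_R4 + P_R5 + P_R6 + P_R7 + P_R8 + P_R9 + P_R10 + P_R11 = 36.82 W

Final answer: 36.82 W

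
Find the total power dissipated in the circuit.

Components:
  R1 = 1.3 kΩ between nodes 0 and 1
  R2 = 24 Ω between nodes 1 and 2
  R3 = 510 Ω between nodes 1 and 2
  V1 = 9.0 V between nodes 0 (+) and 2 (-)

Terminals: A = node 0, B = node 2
Nodal analysis, taking node 2 as the 0 V reference.
Source V1 fixes V_0 = 9 V.
KCL at each unknown node (sum of currents leaving = 0; resistances in Ω):
  Node 1: (V_1 - 9)/1300 + (V_1 - 0)/24 + (V_1 - 0)/510 = 0
Collecting terms: 0.0444 × V_1 = 0.006923  =>  V_1 = 0.1559 V
Power in each resistor, P = (ΔV)²/R:
  P_R1 = (9 - 0.1559)²/1300 = 0.06017 W
  P_R2 = (0.1559 - 0)²/24 = 0.001013 W
  P_R3 = (0.1559 - 0)²/510 = 0.00004768 W
P_total = P_R1 + P_R2 + P_R3 = 0.06123 W

Final answer: 0.06123 W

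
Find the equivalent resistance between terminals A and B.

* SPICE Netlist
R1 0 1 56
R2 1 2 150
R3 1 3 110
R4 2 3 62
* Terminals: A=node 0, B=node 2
Reduce the network between node 0 (A) and node 2 (B) by series/parallel combination:
  Rs1 = R3 + R4 (series, joined only at node 3) = 110 + 62 = 172 Ω
  Rp1 = R2 ‖ Rs1 (parallel, both between nodes 1 and 2) = 1/(1/150 + 1/172) = 80.12 Ω
  Rs2 = R1 + Rp1 (series, joined only at node 1) = 56 + 80.12 = 136.1 Ω
R_eq = 136.1 Ω

Final answer: 136.1 Ω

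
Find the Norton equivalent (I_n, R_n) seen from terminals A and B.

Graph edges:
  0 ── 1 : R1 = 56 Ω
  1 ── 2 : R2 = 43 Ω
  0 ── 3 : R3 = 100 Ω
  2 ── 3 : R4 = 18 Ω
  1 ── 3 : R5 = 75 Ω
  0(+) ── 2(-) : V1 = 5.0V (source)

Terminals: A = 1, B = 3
Find the Thévenin equivalent first; then I_n = V_th/R_th and R_n = R_th.
Step 1 — V_th is the open-circuit voltage V_A - V_B (nothing connected across the terminals).
Nodal analysis, taking node 2 as the 0 V reference.
Source V1 fixes V_0 = 5 V.
KCL at each unknown node (sum of currents leaving = 0; resistances in Ω):
  Node 1: (V_1 - 5)/56 + (V_1 - 0)/43 + (V_1 - V_3)/75 = 0
  Node 3: (V_3 - 5)/100 + (V_3 - 0)/18 + (V_3 - V_1)/75 = 0
Collecting terms (coefficients in siemens):
  0.05445·V_1 - 0.01333·V_3 = 0.08929
  0.07889·V_3 - 0.01333·V_1 = 0.05
Determinant D = (0.05445)(0.07889) - (-0.01333)(-0.01333) = 0.004117
V_1 = [(0.08929)(0.07889) - (-0.01333)(0.05)]/D = 1.873 V
V_3 = [(0.05445)(0.05) - (0.08929)(-0.01333)]/D = 0.9503 V
V_th = V_1 - V_3 = 1.873 - 0.9503 = 0.9223 V
Step 2 — R_th: zero the source — replace V1 by a short circuit (node 2 merges into node 0) — and find the resistance seen between A (node 1) and B (node 3).
Reduce the network between node 1 (A) and node 3 (B) by series/parallel combination:
  Rp1 = R1 ‖ R2 (parallel, both between nodes 0 and 1) = 1/(1/56 + 1/43) = 24.32 Ω
  Rp2 = R3 ‖ R4 (parallel, both between nodes 0 and 3) = 1/(1/100 + 1/18) = 15.25 Ω
  Rs1 = Rp1 + Rp2 (series, joined only at node 0) = 24.32 + 15.25 = 39.58 Ω
  Rp3 = R5 ‖ Rs1 (parallel, both between nodes 1 and 3) = 1/(1/75 + 1/39.58) = 25.91 Ω
R_th = 25.91 Ω
I_n = V_th/R_th = 0.9223/25.91 = 0.0356 A, and R_n = R_th = 25.91 Ω

Final answer: I_n = 0.0356 A, R_n = 25.91 Ω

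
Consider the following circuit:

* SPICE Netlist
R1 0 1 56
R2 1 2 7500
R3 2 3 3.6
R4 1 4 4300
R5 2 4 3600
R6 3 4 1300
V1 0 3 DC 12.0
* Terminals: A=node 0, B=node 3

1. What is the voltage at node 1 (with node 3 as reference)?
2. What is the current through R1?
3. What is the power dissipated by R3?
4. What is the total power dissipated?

Nodal analysis, taking node 3 as the 0 V reference.
Source V1 fixes V_0 = 12 V.
KCL at each unknown node (sum of currents leaving = 0; resistances in Ω):
  Node 1: (V_1 - 12)/56 + (V_1 - V_2)/7500 + (V_1 - V_4)/4300 = 0
  Node 2: (V_2 - V_1)/7500 + (V_2 - 0)/3.6 + (V_2 - V_4)/3600 = 0
  Node 4: (V_4 - V_1)/4300 + (V_4 - V_2)/3600 + (V_4 - 0)/1300 = 0
Collecting terms (coefficients in siemens):
  0.01822·V_1 - 0.0001333·V_2 - 0.0002326·V_4 = 0.2143
  0.2782·V_2 - 0.0001333·V_1 - 0.0002778·V_4 = 0
  0.00128·V_4 - 0.0002326·V_1 - 0.0002778·V_2 = 0
Solving these 3 simultaneous equations (Gaussian elimination) gives:
  V_1 = 11.79 V, V_2 = 0.00779 V, V_4 = 2.144 V
Part 1:
  Read off the nodal solution: V_1 = 11.79 V
Part 2:
  I_R1 = (V_0 - V_1)/R1 = (12 - 11.79)/56 = 0.003813 A
  Magnitude: I_R1 = 0.003813 A
Part 3:
  I_R3 = (V_2 - V_3)/R3 = (0.00779 - 0)/3.6 = 0.002164 A
  P_R3 = I_R3² × R3 = (0.002164)² × 3.6 = 0.00001686 W
Part 4:
  Power in each resistor, P = (ΔV)²/R:
    P_R1 = (12 - 11.79)²/56 = 0.0008142 W
    P_R2 = (11.79 - 0.00779)²/7500 = 0.0185 W
    P_R3 = (0.00779 - 0)²/3.6 = 0.00001686 W
    P_R4 = (11.79 - 2.144)²/4300 = 0.02162 W
    P_R5 = (0.00779 - 2.144)²/3600 = 0.001267 W
    P_R6 = (0 - 2.144)²/1300 = 0.003535 W
  P_total = P_R1 + P_R2 + P_R3 + P_R4 + P_R5 + P_R6 = 0.04576 W

Final answers:
1. V_1 = 11.79 V
2. I_R1 = 0.003813 A
3. P_R3 = 1.686e-05 W
4. P_total = 0.04576 W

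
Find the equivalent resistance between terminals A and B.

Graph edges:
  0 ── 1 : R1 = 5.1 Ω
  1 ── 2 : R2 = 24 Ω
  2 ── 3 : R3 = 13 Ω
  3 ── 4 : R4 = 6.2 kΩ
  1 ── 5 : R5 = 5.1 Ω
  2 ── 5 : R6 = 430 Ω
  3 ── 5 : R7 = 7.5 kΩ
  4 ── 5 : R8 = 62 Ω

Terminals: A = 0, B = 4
The network is not a plain series/parallel combination. Inject a 1 A test current into terminal A (node 0) and return it from terminal B (node 4); then R_eq = V_A / (1 A).
Nodal analysis, taking node 4 as the 0 V reference.
Current source I_test pushes 1 A into node 0 and draws it out of node 4.
KCL at each unknown node (sum of currents leaving = 0; resistances in Ω):
  Node 0: (V_0 - V_1)/5.1 - 1 = 0
  Node 1: (V_1 - V_0)/5.1 + (V_1 - V_2)/24 + (V_1 - V_5)/5.1 = 0
  Node 2: (V_2 - V_1)/24 + (V_2 - V_3)/13 + (V_2 - V_5)/430 = 0
  Node 3: (V_3 - V_2)/13 + (V_3 - 0)/6200 + (V_3 - V_5)/7500 = 0
  Node 5: (V_5 - V_1)/5.1 + (V_5 - V_2)/430 + (V_5 - V_3)/7500 + (V_5 - 0)/62 = 0
Collecting terms (coefficients in siemens):
  0.1961·V_0 - 0.1961·V_1 = 1
  0.4338·V_1 - 0.1961·V_0 - 0.04167·V_2 - 0.1961·V_5 = 0
  0.1209·V_2 - 0.04167·V_1 - 0.07692·V_3 - 0.002326·V_5 = 0
  0.07722·V_3 - 0.07692·V_2 - 0.0001333·V_5 = 0
  0.2147·V_5 - 0.1961·V_1 - 0.002326·V_2 - 0.0001333·V_3 = 0
Solving these 5 simultaneous equations (Gaussian elimination) gives:
  V_0 = 71.43 V, V_1 = 66.33 V, V_2 = 65.82 V, V_3 = 65.67 V
  V_5 = 61.34 V
R_eq = V_0 / 1 A = 71.43 Ω

Final answer: 71.43 Ω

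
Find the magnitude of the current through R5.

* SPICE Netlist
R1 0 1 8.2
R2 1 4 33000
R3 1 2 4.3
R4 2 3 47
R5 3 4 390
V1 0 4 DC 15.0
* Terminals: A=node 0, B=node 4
Nodal analysis, taking node 4 as the 0 V reference.
Source V1 fixes V_0 = 15 V.
KCL at each unknown node (sum of currents leaving = 0; resistances in Ω):
  Node 1: (V_1 - 15)/8.2 + (V_1 - 0)/33000 + (V_1 - V_2)/4.3 = 0
  Node 2: (V_2 - V_1)/4.3 + (V_2 - V_3)/47 = 0
  Node 3: (V_3 - V_2)/47 + (V_3 - 0)/390 = 0
Collecting terms (coefficients in siemens):
  0.3545·V_1 - 0.2326·V_2 = 1.829
  0.2538·V_2 - 0.2326·V_1 - 0.02128·V_3 = 0
  0.02384·V_3 - 0.02128·V_2 = 0
Solving these 3 simultaneous equations (Gaussian elimination) gives:
  V_1 = 14.72 V, V_2 = 14.58 V, V_3 = 13.01 V
I_R5 = (V_3 - V_4)/R5 = (13.01 - 0)/390 = 0.03336 A
|I_R5| = 0.03336 A

Final answer: |I_R5| = 0.03336 A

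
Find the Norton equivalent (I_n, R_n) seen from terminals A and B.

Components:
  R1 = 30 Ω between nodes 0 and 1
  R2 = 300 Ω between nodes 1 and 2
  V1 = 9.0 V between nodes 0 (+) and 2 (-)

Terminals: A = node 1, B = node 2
Find the Thévenin equivalent first; then I_n = V_th/R_th and R_n = R_th.
Step 1 — V_th is the open-circuit voltage V_A - V_B (nothing connected across the terminals).
Nodal analysis, taking node 2 as the 0 V reference.
Source V1 fixes V_0 = 9 V.
KCL at each unknown node (sum of currents leaving = 0; resistances in Ω):
  Node 1: (V_1 - 9)/30 + (V_1 - 0)/300 = 0
Collecting terms: 0.03667 × V_1 = 0.3  =>  V_1 = 8.182 V
V_th = V_1 - V_2 = 8.182 - 0 = 8.182 V
Step 2 — R_th: zero the source — replace V1 by a short circuit (node 2 merges into node 0) — and find the resistance seen between A (node 1) and B (node 0).
Reduce the network between node 1 (A) and node 0 (B) by series/parallel combination:
  Rp1 = R1 ‖ R2 (parallel, both between nodes 0 and 1) = 1/(1/30 + 1/300) = 27.27 Ω
R_th = 27.27 Ω
I_n = V_th/R_th = 8.182/27.27 = 0.3 A, and R_n = R_th = 27.27 Ω

Final answer: I_n = 0.3 A, R_n = 27.27 Ω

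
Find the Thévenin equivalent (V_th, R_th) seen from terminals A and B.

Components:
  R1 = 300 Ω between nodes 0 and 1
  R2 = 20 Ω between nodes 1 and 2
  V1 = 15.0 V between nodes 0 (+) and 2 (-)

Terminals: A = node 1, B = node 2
Step 1 — V_th is the open-circuit voltage V_A - V_B (nothing connected across the terminals).
Nodal analysis, taking node 2 as the 0 V reference.
Source V1 fixes V_0 = 15 V.
KCL at each unknown node (sum of currents leaving = 0; resistances in Ω):
  Node 1: (V_1 - 15)/300 + (V_1 - 0)/20 = 0
Collecting terms: 0.05333 × V_1 = 0.05  =>  V_1 = 0.9375 V
V_th = V_1 - V_2 = 0.9375 - 0 = 0.9375 V
Step 2 — R_th: zero the source — replace V1 by a short circuit (node 2 merges into node 0) — and find the resistance seen between A (node 1) and B (node 0).
Reduce the network between node 1 (A) and node 0 (B) by series/parallel combination:
  Rp1 = R1 ‖ R2 (parallel, both between nodes 0 and 1) = 1/(1/300 + 1/20) = 18.75 Ω
R_th = 18.75 Ω

Final answer: V_th = 0.9375 V, R_th = 18.75 Ω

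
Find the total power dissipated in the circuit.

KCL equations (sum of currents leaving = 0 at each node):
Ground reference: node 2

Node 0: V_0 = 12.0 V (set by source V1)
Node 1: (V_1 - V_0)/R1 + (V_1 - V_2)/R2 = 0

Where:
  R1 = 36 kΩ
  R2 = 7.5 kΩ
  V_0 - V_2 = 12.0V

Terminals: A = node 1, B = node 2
Nodal analysis, taking node 2 as the 0 V reference.
Source V1 fixes V_0 = 12 V.
KCL at each unknown node (sum of currents leaving = 0; resistances in Ω):
  Node 1: (V_1 - 12)/36000 + (V_1 - 0)/7500 = 0
Collecting terms: 0.0001611 × V_1 = 0.0003333  =>  V_1 = 2.069 V
Power in each resistor, P = (ΔV)²/R:
  P_R1 = (12 - 2.069)²/36000 = 0.00274 W
  P_R2 = (2.069 - 0)²/7500 = 0.0005707 W
P_total = P_R1 + P_R2 = 0.00331 W

Final answer: 0.00331 W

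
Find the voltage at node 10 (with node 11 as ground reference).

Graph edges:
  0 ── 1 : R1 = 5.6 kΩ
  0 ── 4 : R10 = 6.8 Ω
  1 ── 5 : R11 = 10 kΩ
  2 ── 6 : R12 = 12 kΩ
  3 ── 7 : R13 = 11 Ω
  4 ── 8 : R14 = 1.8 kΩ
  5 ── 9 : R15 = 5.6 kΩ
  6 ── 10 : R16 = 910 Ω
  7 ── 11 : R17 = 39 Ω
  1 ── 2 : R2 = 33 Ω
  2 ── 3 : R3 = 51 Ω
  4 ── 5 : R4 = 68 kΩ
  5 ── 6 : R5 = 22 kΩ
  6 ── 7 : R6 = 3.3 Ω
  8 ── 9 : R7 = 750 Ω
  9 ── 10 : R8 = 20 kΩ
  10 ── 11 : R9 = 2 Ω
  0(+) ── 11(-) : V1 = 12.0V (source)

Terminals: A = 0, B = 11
Nodal analysis, taking node 11 as the 0 V reference.
Source V1 fixes V_0 = 12 V.
KCL at each unknown node (sum of currents leaving = 0; resistances in Ω):
  Node 1: (V_1 - 12)/5600 + (V_1 - V_2)/33 + (V_1 - V_5)/10000 = 0
  Node 2: (V_2 - V_1)/33 + (V_2 - V_3)/51 + (V_2 - V_6)/12000 = 0
  Node 3: (V_3 - V_2)/51 + (V_3 - V_7)/11 = 0
  Node 4: (V_4 - V_5)/68000 + (V_4 - 12)/6.8 + (V_4 - V_8)/1800 = 0
  Node 5: (V_5 - V_4)/68000 + (V_5 - V_6)/22000 + (V_5 - V_1)/10000 + (V_5 - V_9)/5600 = 0
  Node 6: (V_6 - V_5)/22000 + (V_6 - V_7)/3.3 + (V_6 - V_2)/12000 + (V_6 - V_10)/910 = 0
  Node 7: (V_7 - V_6)/3.3 + (V_7 - V_3)/11 + (V_7 - 0)/39 = 0
  Node 8: (V_8 - V_9)/750 + (V_8 - V_4)/1800 = 0
  Node 9: (V_9 - V_8)/750 + (V_9 - V_10)/20000 + (V_9 - V_5)/5600 = 0
  Node 10: (V_10 - V_9)/20000 + (V_10 - 0)/2 + (V_10 - V_6)/910 = 0
Collecting terms (coefficients in siemens):
  0.03058·V_1 - 0.0303·V_2 - 0.0001·V_5 = 0.002143
  0.04999·V_2 - 0.0303·V_1 - 0.01961·V_3 - 0.00008333·V_6 = 0
  0.1105·V_3 - 0.01961·V_2 - 0.09091·V_7 = 0
  0.1476·V_4 - 0.00001471·V_5 - 0.0005556·V_8 = 1.765
  0.0003387·V_5 - 0.0001·V_1 - 0.00001471·V_4 - 0.00004545·V_6 - 0.0001786·V_9 = 0
  0.3043·V_6 - 0.00008333·V_2 - 0.00004545·V_5 - 0.303·V_7 - 0.001099·V_10 = 0
  0.4196·V_7 - 0.09091·V_3 - 0.303·V_6 = 0
  0.001889·V_8 - 0.0005556·V_4 - 0.001333·V_9 = 0
  0.001562·V_9 - 0.0001786·V_5 - 0.001333·V_8 - 0.00005·V_10 = 0
  0.5011·V_10 - 0.001099·V_6 - 0.00005·V_9 = 0
Solving these 10 simultaneous equations (Gaussian elimination) gives:
  V_1 = 0.3514 V, V_2 = 0.2658 V, V_3 = 0.1344 V, V_4 = 11.99 V
  V_5 = 5.461 V, V_6 = 0.1065 V, V_7 = 0.106 V, V_8 = 9.984 V
  V_9 = 9.147 V, V_10 = 0.001146 V
The requested potential is V_10 = 0.001146 V.

Final answer: V_10 = 0.001146 V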